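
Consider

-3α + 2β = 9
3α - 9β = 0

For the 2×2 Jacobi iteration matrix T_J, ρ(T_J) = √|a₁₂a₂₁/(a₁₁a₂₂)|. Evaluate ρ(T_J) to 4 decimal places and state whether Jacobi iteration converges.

a₁₂a₂₁/(a₁₁a₂₂) = (2)·(3) / ((-3)·(-9)) = 0.222222
ρ = √|0.222222| = √0.222222 = 0.4714
ρ < 1, so Jacobi converges

0.4714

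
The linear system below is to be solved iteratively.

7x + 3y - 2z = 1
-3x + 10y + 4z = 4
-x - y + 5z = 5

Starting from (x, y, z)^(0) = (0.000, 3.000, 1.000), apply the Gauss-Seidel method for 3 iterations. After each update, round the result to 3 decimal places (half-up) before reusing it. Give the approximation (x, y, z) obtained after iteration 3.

Iteration 1:
  x = (1 - (3)·3.000 - (-2)·1.000) / (7) = -0.857
  y = (4 - (-3)·-0.857 - (4)·1.000) / (10) = -0.257
  z = (5 - (-1)·-0.857 - (-1)·-0.257) / (5) = 0.777
Iteration 2:
  x = (1 - (3)·-0.257 - (-2)·0.777) / (7) = 0.475
  y = (4 - (-3)·0.475 - (4)·0.777) / (10) = 0.232
  z = (5 - (-1)·0.475 - (-1)·0.232) / (5) = 1.141
Iteration 3:
  x = (1 - (3)·0.232 - (-2)·1.141) / (7) = 0.369
  y = (4 - (-3)·0.369 - (4)·1.141) / (10) = 0.054
  z = (5 - (-1)·0.369 - (-1)·0.054) / (5) = 1.085

(0.369, 0.054, 1.085)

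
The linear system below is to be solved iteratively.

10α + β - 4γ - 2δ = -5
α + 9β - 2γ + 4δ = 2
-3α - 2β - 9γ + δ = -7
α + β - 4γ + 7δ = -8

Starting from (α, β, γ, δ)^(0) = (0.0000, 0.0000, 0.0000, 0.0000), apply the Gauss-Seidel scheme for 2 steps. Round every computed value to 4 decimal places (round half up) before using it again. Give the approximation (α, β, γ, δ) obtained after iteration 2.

(-0.2960, 0.7209, 0.6488, -0.8328)

Iteration 1:
  α = (-5 - (1)·0.0000 - (-4)·0.0000 - (-2)·0.0000) / (10) = -0.5000
  β = (2 - (1)·-0.5000 - (-2)·0.0000 - (4)·0.0000) / (9) = 0.2778
  γ = (-7 - (-3)·-0.5000 - (-2)·0.2778 - (1)·0.0000) / (-9) = 0.8827
  δ = (-8 - (1)·-0.5000 - (1)·0.2778 - (-4)·0.8827) / (7) = -0.6067
Iteration 2:
  α = (-5 - (1)·0.2778 - (-4)·0.8827 - (-2)·-0.6067) / (10) = -0.2960
  β = (2 - (1)·-0.2960 - (-2)·0.8827 - (4)·-0.6067) / (9) = 0.7209
  γ = (-7 - (-3)·-0.2960 - (-2)·0.7209 - (1)·-0.6067) / (-9) = 0.6488
  δ = (-8 - (1)·-0.2960 - (1)·0.7209 - (-4)·0.6488) / (7) = -0.8328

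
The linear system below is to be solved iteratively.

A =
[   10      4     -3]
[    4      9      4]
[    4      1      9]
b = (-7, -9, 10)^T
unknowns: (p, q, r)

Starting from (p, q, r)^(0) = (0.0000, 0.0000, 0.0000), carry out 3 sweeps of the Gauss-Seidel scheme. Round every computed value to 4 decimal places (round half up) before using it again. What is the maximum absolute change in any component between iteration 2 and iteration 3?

Iteration 1:
  p = (-7 - (4)·0.0000 - (-3)·0.0000) / (10) = -0.7000
  q = (-9 - (4)·-0.7000 - (4)·0.0000) / (9) = -0.6889
  r = (10 - (4)·-0.7000 - (1)·-0.6889) / (9) = 1.4988
Iteration 2:
  p = (-7 - (4)·-0.6889 - (-3)·1.4988) / (10) = 0.0252
  q = (-9 - (4)·0.0252 - (4)·1.4988) / (9) = -1.6773
  r = (10 - (4)·0.0252 - (1)·-1.6773) / (9) = 1.2863
Iteration 3:
  p = (-7 - (4)·-1.6773 - (-3)·1.2863) / (10) = 0.3568
  q = (-9 - (4)·0.3568 - (4)·1.2863) / (9) = -1.7303
  r = (10 - (4)·0.3568 - (1)·-1.7303) / (9) = 1.1448
Change: (0.3316, -0.0530, -0.1415) → max |·| = 0.3316

0.3316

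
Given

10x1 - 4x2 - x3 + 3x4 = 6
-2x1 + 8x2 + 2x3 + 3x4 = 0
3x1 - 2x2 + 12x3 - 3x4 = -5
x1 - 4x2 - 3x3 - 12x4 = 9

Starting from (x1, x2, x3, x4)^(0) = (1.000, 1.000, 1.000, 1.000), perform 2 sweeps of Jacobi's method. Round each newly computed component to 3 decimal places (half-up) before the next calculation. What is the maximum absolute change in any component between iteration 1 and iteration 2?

1.106

Iteration 1:
  x1 = (6 - (-4)·1.000 - (-1)·1.000 - (3)·1.000) / (10) = 0.800
  x2 = (0 - (-2)·1.000 - (2)·1.000 - (3)·1.000) / (8) = -0.375
  x3 = (-5 - (3)·1.000 - (-2)·1.000 - (-3)·1.000) / (12) = -0.250
  x4 = (9 - (1)·1.000 - (-4)·1.000 - (-3)·1.000) / (-12) = -1.250
Iteration 2:
  x1 = (6 - (-4)·-0.375 - (-1)·-0.250 - (3)·-1.250) / (10) = 0.800
  x2 = (0 - (-2)·0.800 - (2)·-0.250 - (3)·-1.250) / (8) = 0.731
  x3 = (-5 - (3)·0.800 - (-2)·-0.375 - (-3)·-1.250) / (12) = -0.992
  x4 = (9 - (1)·0.800 - (-4)·-0.375 - (-3)·-0.250) / (-12) = -0.496
Change: (0.000, 1.106, -0.742, 0.754) → max |·| = 1.106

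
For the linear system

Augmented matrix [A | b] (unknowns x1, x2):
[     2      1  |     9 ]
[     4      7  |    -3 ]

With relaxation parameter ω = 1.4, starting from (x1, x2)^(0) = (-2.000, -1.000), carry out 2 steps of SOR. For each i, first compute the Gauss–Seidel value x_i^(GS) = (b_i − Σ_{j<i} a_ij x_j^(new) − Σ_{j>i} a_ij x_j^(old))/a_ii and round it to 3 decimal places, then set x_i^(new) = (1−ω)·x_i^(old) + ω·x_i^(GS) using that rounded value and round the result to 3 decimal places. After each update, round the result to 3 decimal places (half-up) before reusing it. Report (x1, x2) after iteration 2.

Iteration 1:
  x1: GS value = (9 - (1)·-1.000) / (2) = 5.000;  x1 ← (1−ω)·-2.000 + ω·5.000 = 7.800
  x2: GS value = (-3 - (4)·7.800) / (7) = -4.886;  x2 ← (1−ω)·-1.000 + ω·-4.886 = -6.440
Iteration 2:
  x1: GS value = (9 - (1)·-6.440) / (2) = 7.720;  x1 ← (1−ω)·7.800 + ω·7.720 = 7.688
  x2: GS value = (-3 - (4)·7.688) / (7) = -4.822;  x2 ← (1−ω)·-6.440 + ω·-4.822 = -4.175

(7.688, -4.175)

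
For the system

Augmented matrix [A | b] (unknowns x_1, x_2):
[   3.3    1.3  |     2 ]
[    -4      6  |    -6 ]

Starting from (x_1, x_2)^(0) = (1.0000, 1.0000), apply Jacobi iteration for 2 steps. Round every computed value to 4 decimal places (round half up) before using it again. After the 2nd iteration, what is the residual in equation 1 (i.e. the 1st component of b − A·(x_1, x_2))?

Iteration 1:
  x_1 = (2 - (1.3)·1.0000) / (3.3) = 0.2121
  x_2 = (-6 - (-4)·1.0000) / (6) = -0.3333
Iteration 2:
  x_1 = (2 - (1.3)·-0.3333) / (3.3) = 0.7374
  x_2 = (-6 - (-4)·0.2121) / (6) = -0.8586
Residual b − A·x = (0.6828, 2.1012)

0.6828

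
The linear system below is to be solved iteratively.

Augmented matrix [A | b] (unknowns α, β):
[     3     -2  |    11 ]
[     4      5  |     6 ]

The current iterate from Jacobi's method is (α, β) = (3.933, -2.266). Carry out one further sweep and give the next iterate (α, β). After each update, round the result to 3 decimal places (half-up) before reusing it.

(2.156, -1.946)

One sweep:
  α = (11 - (-2)·-2.266) / (3) = 2.156
  β = (6 - (4)·3.933) / (5) = -1.946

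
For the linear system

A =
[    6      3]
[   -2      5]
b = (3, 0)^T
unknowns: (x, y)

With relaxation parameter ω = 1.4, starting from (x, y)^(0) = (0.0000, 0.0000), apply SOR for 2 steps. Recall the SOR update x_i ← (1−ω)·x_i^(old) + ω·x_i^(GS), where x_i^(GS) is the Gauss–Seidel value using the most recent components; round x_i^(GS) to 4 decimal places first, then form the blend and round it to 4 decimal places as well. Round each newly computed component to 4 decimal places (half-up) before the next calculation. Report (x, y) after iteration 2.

Iteration 1:
  x: GS value = (3 - (3)·0.0000) / (6) = 0.5000;  x ← (1−ω)·0.0000 + ω·0.5000 = 0.7000
  y: GS value = (0 - (-2)·0.7000) / (5) = 0.2800;  y ← (1−ω)·0.0000 + ω·0.2800 = 0.3920
Iteration 2:
  x: GS value = (3 - (3)·0.3920) / (6) = 0.3040;  x ← (1−ω)·0.7000 + ω·0.3040 = 0.1456
  y: GS value = (0 - (-2)·0.1456) / (5) = 0.0582;  y ← (1−ω)·0.3920 + ω·0.0582 = -0.0753

(0.1456, -0.0753)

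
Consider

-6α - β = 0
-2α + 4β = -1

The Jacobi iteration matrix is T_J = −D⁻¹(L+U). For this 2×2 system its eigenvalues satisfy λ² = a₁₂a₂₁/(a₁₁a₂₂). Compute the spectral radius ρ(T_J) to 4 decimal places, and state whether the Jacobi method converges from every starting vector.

a₁₂a₂₁/(a₁₁a₂₂) = (-1)·(-2) / ((-6)·(4)) = -0.083333
ρ = √|-0.083333| = √0.083333 = 0.2887
ρ < 1, so Jacobi converges

0.2887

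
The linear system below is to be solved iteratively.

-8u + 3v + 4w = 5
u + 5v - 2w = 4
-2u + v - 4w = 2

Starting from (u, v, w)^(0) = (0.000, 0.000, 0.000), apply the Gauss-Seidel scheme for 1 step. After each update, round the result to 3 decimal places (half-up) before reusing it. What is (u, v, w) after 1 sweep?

Iteration 1:
  u = (5 - (3)·0.000 - (4)·0.000) / (-8) = -0.625
  v = (4 - (1)·-0.625 - (-2)·0.000) / (5) = 0.925
  w = (2 - (-2)·-0.625 - (1)·0.925) / (-4) = 0.044

(-0.625, 0.925, 0.044)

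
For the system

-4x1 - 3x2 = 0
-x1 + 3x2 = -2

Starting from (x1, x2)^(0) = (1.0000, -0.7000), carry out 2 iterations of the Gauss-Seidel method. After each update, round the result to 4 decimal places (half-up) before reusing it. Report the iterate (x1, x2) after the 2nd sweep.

Iteration 1:
  x1 = (0 - (-3)·-0.7000) / (-4) = 0.5250
  x2 = (-2 - (-1)·0.5250) / (3) = -0.4917
Iteration 2:
  x1 = (0 - (-3)·-0.4917) / (-4) = 0.3688
  x2 = (-2 - (-1)·0.3688) / (3) = -0.5437

(0.3688, -0.5437)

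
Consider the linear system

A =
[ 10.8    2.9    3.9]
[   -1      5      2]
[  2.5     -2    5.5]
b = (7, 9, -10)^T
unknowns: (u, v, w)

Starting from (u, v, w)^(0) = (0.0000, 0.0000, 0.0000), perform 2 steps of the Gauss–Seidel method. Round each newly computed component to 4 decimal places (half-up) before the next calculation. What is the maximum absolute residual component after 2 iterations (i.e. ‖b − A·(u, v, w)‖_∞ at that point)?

2.4455

Iteration 1:
  u = (7 - (2.9)·0.0000 - (3.9)·0.0000) / (10.8) = 0.6481
  v = (9 - (-1)·0.6481 - (2)·0.0000) / (5) = 1.9296
  w = (-10 - (2.5)·0.6481 - (-2)·1.9296) / (5.5) = -1.4111
Iteration 2:
  u = (7 - (2.9)·1.9296 - (3.9)·-1.4111) / (10.8) = 0.6396
  v = (9 - (-1)·0.6396 - (2)·-1.4111) / (5) = 2.4924
  w = (-10 - (2.5)·0.6396 - (-2)·2.4924) / (5.5) = -1.2026
Residual b − A·x = (-2.4455, -0.4172, 0.0001); ∞-norm = 2.4455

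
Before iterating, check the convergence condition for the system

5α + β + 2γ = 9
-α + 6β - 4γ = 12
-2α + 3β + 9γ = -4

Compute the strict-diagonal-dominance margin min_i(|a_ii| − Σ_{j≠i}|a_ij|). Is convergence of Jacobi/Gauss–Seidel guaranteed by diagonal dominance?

1

row 1: |5| − (1+2) = 2
row 2: |6| − (1+4) = 1
row 3: |9| − (2+3) = 4
minimum over rows = 1 → strictly diagonally dominant (convergence guaranteed)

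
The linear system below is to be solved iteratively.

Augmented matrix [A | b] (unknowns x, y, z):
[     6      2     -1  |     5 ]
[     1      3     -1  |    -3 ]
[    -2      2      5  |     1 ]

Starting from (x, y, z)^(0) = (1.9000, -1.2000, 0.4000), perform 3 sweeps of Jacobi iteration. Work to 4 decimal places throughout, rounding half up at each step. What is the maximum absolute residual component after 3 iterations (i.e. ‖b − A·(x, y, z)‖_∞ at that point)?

0.1528

Iteration 1:
  x = (5 - (2)·-1.2000 - (-1)·0.4000) / (6) = 1.3000
  y = (-3 - (1)·1.9000 - (-1)·0.4000) / (3) = -1.5000
  z = (1 - (-2)·1.9000 - (2)·-1.2000) / (5) = 1.4400
Iteration 2:
  x = (5 - (2)·-1.5000 - (-1)·1.4400) / (6) = 1.5733
  y = (-3 - (1)·1.3000 - (-1)·1.4400) / (3) = -0.9533
  z = (1 - (-2)·1.3000 - (2)·-1.5000) / (5) = 1.3200
Iteration 3:
  x = (5 - (2)·-0.9533 - (-1)·1.3200) / (6) = 1.3711
  y = (-3 - (1)·1.5733 - (-1)·1.3200) / (3) = -1.0844
  z = (1 - (-2)·1.5733 - (2)·-0.9533) / (5) = 1.2106
Residual b − A·x = (0.1528, 0.0927, -0.1420); ∞-norm = 0.1528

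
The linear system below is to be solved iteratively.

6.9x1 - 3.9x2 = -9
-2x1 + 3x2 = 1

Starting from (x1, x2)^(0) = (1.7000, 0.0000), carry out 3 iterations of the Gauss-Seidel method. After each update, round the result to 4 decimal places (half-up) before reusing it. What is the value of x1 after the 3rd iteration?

Iteration 1:
  x1 = (-9 - (-3.9)·0.0000) / (6.9) = -1.3043
  x2 = (1 - (-2)·-1.3043) / (3) = -0.5362
Iteration 2:
  x1 = (-9 - (-3.9)·-0.5362) / (6.9) = -1.6074
  x2 = (1 - (-2)·-1.6074) / (3) = -0.7383
Iteration 3:
  x1 = (-9 - (-3.9)·-0.7383) / (6.9) = -1.7216
  x2 = (1 - (-2)·-1.7216) / (3) = -0.8144

-1.7216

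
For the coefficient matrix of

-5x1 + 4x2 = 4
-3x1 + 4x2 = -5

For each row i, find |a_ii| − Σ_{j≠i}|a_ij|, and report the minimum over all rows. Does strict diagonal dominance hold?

1

row 1: |-5| − (4) = 1
row 2: |4| − (3) = 1
minimum over rows = 1 → strictly diagonally dominant (convergence guaranteed)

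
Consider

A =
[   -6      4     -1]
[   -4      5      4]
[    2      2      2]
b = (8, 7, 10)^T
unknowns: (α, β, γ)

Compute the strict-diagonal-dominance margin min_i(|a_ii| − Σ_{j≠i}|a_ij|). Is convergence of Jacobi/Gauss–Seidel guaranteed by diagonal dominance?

row 1: |-6| − (4+1) = 1
row 2: |5| − (4+4) = -3
row 3: |2| − (2+2) = -2
minimum over rows = -3 → not strictly diagonally dominant

-3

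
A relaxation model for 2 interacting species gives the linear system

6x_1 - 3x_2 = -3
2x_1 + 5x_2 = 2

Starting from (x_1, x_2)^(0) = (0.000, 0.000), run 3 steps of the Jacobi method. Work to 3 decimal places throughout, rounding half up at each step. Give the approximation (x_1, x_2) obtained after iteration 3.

(-0.200, 0.520)

Iteration 1:
  x_1 = (-3 - (-3)·0.000) / (6) = -0.500
  x_2 = (2 - (2)·0.000) / (5) = 0.400
Iteration 2:
  x_1 = (-3 - (-3)·0.400) / (6) = -0.300
  x_2 = (2 - (2)·-0.500) / (5) = 0.600
Iteration 3:
  x_1 = (-3 - (-3)·0.600) / (6) = -0.200
  x_2 = (2 - (2)·-0.300) / (5) = 0.520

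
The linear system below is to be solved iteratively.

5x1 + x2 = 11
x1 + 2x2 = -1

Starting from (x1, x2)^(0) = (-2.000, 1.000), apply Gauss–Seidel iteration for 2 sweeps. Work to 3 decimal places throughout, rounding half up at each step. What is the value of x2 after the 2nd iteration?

-1.750

Iteration 1:
  x1 = (11 - (1)·1.000) / (5) = 2.000
  x2 = (-1 - (1)·2.000) / (2) = -1.500
Iteration 2:
  x1 = (11 - (1)·-1.500) / (5) = 2.500
  x2 = (-1 - (1)·2.500) / (2) = -1.750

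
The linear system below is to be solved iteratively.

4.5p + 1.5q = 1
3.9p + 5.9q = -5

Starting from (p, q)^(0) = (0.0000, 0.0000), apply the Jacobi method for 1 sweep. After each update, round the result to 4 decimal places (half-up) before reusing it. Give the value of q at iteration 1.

-0.8475

Iteration 1:
  p = (1 - (1.5)·0.0000) / (4.5) = 0.2222
  q = (-5 - (3.9)·0.0000) / (5.9) = -0.8475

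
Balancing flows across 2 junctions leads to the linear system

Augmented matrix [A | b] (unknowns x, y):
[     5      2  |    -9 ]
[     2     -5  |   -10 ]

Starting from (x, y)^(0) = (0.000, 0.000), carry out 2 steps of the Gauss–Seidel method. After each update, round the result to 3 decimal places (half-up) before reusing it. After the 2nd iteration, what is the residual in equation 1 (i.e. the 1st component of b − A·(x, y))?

Iteration 1:
  x = (-9 - (2)·0.000) / (5) = -1.800
  y = (-10 - (2)·-1.800) / (-5) = 1.280
Iteration 2:
  x = (-9 - (2)·1.280) / (5) = -2.312
  y = (-10 - (2)·-2.312) / (-5) = 1.075
Residual b − A·x = (0.410, -0.001)

0.410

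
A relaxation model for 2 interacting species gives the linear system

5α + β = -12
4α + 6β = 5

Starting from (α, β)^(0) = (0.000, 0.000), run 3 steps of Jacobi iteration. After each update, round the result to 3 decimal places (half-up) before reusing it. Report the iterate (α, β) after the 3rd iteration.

(-2.887, 2.545)

Iteration 1:
  α = (-12 - (1)·0.000) / (5) = -2.400
  β = (5 - (4)·0.000) / (6) = 0.833
Iteration 2:
  α = (-12 - (1)·0.833) / (5) = -2.567
  β = (5 - (4)·-2.400) / (6) = 2.433
Iteration 3:
  α = (-12 - (1)·2.433) / (5) = -2.887
  β = (5 - (4)·-2.567) / (6) = 2.545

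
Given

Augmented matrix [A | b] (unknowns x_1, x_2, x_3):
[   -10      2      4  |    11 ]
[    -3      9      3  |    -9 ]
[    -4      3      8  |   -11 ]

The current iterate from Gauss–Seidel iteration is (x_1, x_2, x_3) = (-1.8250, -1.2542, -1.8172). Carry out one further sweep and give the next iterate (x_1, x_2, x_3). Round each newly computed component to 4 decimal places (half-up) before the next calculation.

(-2.0777, -1.0868, -2.0063)

One sweep:
  x_1 = (11 - (2)·-1.2542 - (4)·-1.8172) / (-10) = -2.0777
  x_2 = (-9 - (-3)·-2.0777 - (3)·-1.8172) / (9) = -1.0868
  x_3 = (-11 - (-4)·-2.0777 - (3)·-1.0868) / (8) = -2.0063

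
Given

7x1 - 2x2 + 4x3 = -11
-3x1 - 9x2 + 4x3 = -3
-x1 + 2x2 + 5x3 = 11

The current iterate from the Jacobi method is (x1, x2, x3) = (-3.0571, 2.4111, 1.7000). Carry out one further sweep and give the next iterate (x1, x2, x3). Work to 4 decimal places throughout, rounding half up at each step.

(-1.8540, 2.1079, 0.6241)

One sweep:
  x1 = (-11 - (-2)·2.4111 - (4)·1.7000) / (7) = -1.8540
  x2 = (-3 - (-3)·-3.0571 - (4)·1.7000) / (-9) = 2.1079
  x3 = (11 - (-1)·-3.0571 - (2)·2.4111) / (5) = 0.6241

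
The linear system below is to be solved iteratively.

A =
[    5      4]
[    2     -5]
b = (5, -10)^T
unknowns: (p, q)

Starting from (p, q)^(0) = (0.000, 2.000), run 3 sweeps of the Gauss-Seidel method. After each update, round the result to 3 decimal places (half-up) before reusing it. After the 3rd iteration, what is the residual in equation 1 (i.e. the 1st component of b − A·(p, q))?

0.102

Iteration 1:
  p = (5 - (4)·2.000) / (5) = -0.600
  q = (-10 - (2)·-0.600) / (-5) = 1.760
Iteration 2:
  p = (5 - (4)·1.760) / (5) = -0.408
  q = (-10 - (2)·-0.408) / (-5) = 1.837
Iteration 3:
  p = (5 - (4)·1.837) / (5) = -0.470
  q = (-10 - (2)·-0.470) / (-5) = 1.812
Residual b − A·x = (0.102, 0.000)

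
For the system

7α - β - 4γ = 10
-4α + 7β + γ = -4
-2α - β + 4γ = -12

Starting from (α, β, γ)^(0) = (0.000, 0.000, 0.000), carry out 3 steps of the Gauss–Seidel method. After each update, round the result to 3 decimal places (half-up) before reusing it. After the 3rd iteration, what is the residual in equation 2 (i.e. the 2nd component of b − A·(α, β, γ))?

Iteration 1:
  α = (10 - (-1)·0.000 - (-4)·0.000) / (7) = 1.429
  β = (-4 - (-4)·1.429 - (1)·0.000) / (7) = 0.245
  γ = (-12 - (-2)·1.429 - (-1)·0.245) / (4) = -2.224
Iteration 2:
  α = (10 - (-1)·0.245 - (-4)·-2.224) / (7) = 0.193
  β = (-4 - (-4)·0.193 - (1)·-2.224) / (7) = -0.143
  γ = (-12 - (-2)·0.193 - (-1)·-0.143) / (4) = -2.939
Iteration 3:
  α = (10 - (-1)·-0.143 - (-4)·-2.939) / (7) = -0.271
  β = (-4 - (-4)·-0.271 - (1)·-2.939) / (7) = -0.306
  γ = (-12 - (-2)·-0.271 - (-1)·-0.306) / (4) = -3.212
Residual b − A·x = (-1.257, 0.270, 0.000)

0.270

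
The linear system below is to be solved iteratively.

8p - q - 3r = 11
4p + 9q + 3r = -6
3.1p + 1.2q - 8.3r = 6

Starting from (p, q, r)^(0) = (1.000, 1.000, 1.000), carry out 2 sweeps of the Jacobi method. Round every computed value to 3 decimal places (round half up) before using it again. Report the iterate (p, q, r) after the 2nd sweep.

Iteration 1:
  p = (11 - (-1)·1.000 - (-3)·1.000) / (8) = 1.875
  q = (-6 - (4)·1.000 - (3)·1.000) / (9) = -1.444
  r = (6 - (3.1)·1.000 - (1.2)·1.000) / (-8.3) = -0.205
Iteration 2:
  p = (11 - (-1)·-1.444 - (-3)·-0.205) / (8) = 1.118
  q = (-6 - (4)·1.875 - (3)·-0.205) / (9) = -1.432
  r = (6 - (3.1)·1.875 - (1.2)·-1.444) / (-8.3) = -0.231

(1.118, -1.432, -0.231)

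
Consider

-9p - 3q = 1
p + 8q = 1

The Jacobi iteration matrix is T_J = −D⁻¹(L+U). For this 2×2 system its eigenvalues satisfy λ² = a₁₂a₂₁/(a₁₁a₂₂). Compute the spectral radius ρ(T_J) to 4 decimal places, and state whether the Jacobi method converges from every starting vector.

a₁₂a₂₁/(a₁₁a₂₂) = (-3)·(1) / ((-9)·(8)) = 0.041667
ρ = √|0.041667| = √0.041667 = 0.2041
ρ < 1, so Jacobi converges

0.2041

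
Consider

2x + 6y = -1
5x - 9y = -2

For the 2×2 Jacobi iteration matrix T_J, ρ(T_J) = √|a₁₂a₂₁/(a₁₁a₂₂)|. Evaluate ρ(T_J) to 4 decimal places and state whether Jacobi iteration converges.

1.2910

a₁₂a₂₁/(a₁₁a₂₂) = (6)·(5) / ((2)·(-9)) = -1.666667
ρ = √|-1.666667| = √1.666667 = 1.2910
ρ > 1, so Jacobi diverges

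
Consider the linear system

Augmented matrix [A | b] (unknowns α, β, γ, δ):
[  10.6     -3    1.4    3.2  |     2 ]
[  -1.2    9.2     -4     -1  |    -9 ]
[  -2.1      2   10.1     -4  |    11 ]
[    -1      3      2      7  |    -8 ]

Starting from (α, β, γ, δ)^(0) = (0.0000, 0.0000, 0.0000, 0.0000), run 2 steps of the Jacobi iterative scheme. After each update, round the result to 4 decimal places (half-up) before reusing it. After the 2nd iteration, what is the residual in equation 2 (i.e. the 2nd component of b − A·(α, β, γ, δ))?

-0.8341

Iteration 1:
  α = (2 - (-3)·0.0000 - (1.4)·0.0000 - (3.2)·0.0000) / (10.6) = 0.1887
  β = (-9 - (-1.2)·0.0000 - (-4)·0.0000 - (-1)·0.0000) / (9.2) = -0.9783
  γ = (11 - (-2.1)·0.0000 - (2)·0.0000 - (-4)·0.0000) / (10.1) = 1.0891
  δ = (-8 - (-1)·0.0000 - (3)·0.0000 - (2)·0.0000) / (7) = -1.1429
Iteration 2:
  α = (2 - (-3)·-0.9783 - (1.4)·1.0891 - (3.2)·-1.1429) / (10.6) = 0.1130
  β = (-9 - (-1.2)·0.1887 - (-4)·1.0891 - (-1)·-1.1429) / (9.2) = -0.6044
  γ = (11 - (-2.1)·0.1887 - (2)·-0.9783 - (-4)·-1.1429) / (10.1) = 0.8694
  δ = (-8 - (-1)·0.1887 - (3)·-0.9783 - (2)·1.0891) / (7) = -1.0078
Residual b − A·x = (0.9968, -0.8341, -0.3660, -0.7580)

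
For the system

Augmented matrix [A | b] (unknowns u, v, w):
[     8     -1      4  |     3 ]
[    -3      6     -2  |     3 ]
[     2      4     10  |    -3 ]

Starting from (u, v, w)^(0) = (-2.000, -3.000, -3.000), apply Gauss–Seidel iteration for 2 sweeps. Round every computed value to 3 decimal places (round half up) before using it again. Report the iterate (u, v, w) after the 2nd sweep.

Iteration 1:
  u = (3 - (-1)·-3.000 - (4)·-3.000) / (8) = 1.500
  v = (3 - (-3)·1.500 - (-2)·-3.000) / (6) = 0.250
  w = (-3 - (2)·1.500 - (4)·0.250) / (10) = -0.700
Iteration 2:
  u = (3 - (-1)·0.250 - (4)·-0.700) / (8) = 0.756
  v = (3 - (-3)·0.756 - (-2)·-0.700) / (6) = 0.645
  w = (-3 - (2)·0.756 - (4)·0.645) / (10) = -0.709

(0.756, 0.645, -0.709)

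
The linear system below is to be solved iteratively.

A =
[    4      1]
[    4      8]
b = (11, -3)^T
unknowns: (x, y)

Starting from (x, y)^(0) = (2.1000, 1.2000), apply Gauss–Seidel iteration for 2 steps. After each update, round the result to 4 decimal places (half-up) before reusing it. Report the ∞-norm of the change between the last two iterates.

0.7000

Iteration 1:
  x = (11 - (1)·1.2000) / (4) = 2.4500
  y = (-3 - (4)·2.4500) / (8) = -1.6000
Iteration 2:
  x = (11 - (1)·-1.6000) / (4) = 3.1500
  y = (-3 - (4)·3.1500) / (8) = -1.9500
Change: (0.7000, -0.3500) → max |·| = 0.7000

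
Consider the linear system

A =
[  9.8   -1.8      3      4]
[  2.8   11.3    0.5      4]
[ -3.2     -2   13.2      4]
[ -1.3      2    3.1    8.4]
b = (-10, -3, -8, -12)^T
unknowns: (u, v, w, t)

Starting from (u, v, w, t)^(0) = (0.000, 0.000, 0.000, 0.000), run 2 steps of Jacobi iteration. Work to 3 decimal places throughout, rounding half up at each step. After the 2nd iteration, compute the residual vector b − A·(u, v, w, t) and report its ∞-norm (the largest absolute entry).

Iteration 1:
  u = (-10 - (-1.8)·0.000 - (3)·0.000 - (4)·0.000) / (9.8) = -1.020
  v = (-3 - (2.8)·0.000 - (0.5)·0.000 - (4)·0.000) / (11.3) = -0.265
  w = (-8 - (-3.2)·0.000 - (-2)·0.000 - (4)·0.000) / (13.2) = -0.606
  t = (-12 - (-1.3)·0.000 - (2)·0.000 - (3.1)·0.000) / (8.4) = -1.429
Iteration 2:
  u = (-10 - (-1.8)·-0.265 - (3)·-0.606 - (4)·-1.429) / (9.8) = -0.300
  v = (-3 - (2.8)·-1.020 - (0.5)·-0.606 - (4)·-1.429) / (11.3) = 0.520
  w = (-8 - (-3.2)·-1.020 - (-2)·-0.265 - (4)·-1.429) / (13.2) = -0.460
  t = (-12 - (-1.3)·-1.020 - (2)·-0.265 - (3.1)·-0.606) / (8.4) = -1.300
Residual b − A·x = (0.456, -2.606, 3.352, -1.084); ∞-norm = 3.352

3.352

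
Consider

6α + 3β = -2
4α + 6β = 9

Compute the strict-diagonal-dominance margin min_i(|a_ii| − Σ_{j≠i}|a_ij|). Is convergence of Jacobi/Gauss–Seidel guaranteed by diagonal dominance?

row 1: |6| − (3) = 3
row 2: |6| − (4) = 2
minimum over rows = 2 → strictly diagonally dominant (convergence guaranteed)

2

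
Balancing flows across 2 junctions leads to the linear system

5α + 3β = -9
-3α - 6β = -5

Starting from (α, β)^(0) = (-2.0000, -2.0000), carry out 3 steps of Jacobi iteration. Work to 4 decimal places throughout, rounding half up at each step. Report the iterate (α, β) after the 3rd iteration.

(-2.4800, 2.2833)

Iteration 1:
  α = (-9 - (3)·-2.0000) / (5) = -0.6000
  β = (-5 - (-3)·-2.0000) / (-6) = 1.8333
Iteration 2:
  α = (-9 - (3)·1.8333) / (5) = -2.9000
  β = (-5 - (-3)·-0.6000) / (-6) = 1.1333
Iteration 3:
  α = (-9 - (3)·1.1333) / (5) = -2.4800
  β = (-5 - (-3)·-2.9000) / (-6) = 2.2833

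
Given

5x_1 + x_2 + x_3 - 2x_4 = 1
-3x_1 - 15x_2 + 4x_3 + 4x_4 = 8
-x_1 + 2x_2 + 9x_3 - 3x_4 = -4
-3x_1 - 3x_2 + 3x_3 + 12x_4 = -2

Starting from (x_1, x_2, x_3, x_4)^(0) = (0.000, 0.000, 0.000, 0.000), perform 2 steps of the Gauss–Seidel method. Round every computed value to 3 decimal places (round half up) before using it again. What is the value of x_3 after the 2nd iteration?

-0.313

Iteration 1:
  x_1 = (1 - (1)·0.000 - (1)·0.000 - (-2)·0.000) / (5) = 0.200
  x_2 = (8 - (-3)·0.200 - (4)·0.000 - (4)·0.000) / (-15) = -0.573
  x_3 = (-4 - (-1)·0.200 - (2)·-0.573 - (-3)·0.000) / (9) = -0.295
  x_4 = (-2 - (-3)·0.200 - (-3)·-0.573 - (3)·-0.295) / (12) = -0.186
Iteration 2:
  x_1 = (1 - (1)·-0.573 - (1)·-0.295 - (-2)·-0.186) / (5) = 0.299
  x_2 = (8 - (-3)·0.299 - (4)·-0.295 - (4)·-0.186) / (-15) = -0.721
  x_3 = (-4 - (-1)·0.299 - (2)·-0.721 - (-3)·-0.186) / (9) = -0.313
  x_4 = (-2 - (-3)·0.299 - (-3)·-0.721 - (3)·-0.313) / (12) = -0.194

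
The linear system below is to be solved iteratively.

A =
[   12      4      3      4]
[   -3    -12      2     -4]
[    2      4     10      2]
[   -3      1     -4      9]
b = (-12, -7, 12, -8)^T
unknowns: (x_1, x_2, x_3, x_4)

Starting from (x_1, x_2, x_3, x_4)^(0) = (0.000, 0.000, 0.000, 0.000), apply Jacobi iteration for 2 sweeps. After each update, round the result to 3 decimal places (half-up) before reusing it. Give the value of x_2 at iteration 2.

Iteration 1:
  x_1 = (-12 - (4)·0.000 - (3)·0.000 - (4)·0.000) / (12) = -1.000
  x_2 = (-7 - (-3)·0.000 - (2)·0.000 - (-4)·0.000) / (-12) = 0.583
  x_3 = (12 - (2)·0.000 - (4)·0.000 - (2)·0.000) / (10) = 1.200
  x_4 = (-8 - (-3)·0.000 - (1)·0.000 - (-4)·0.000) / (9) = -0.889
Iteration 2:
  x_1 = (-12 - (4)·0.583 - (3)·1.200 - (4)·-0.889) / (12) = -1.198
  x_2 = (-7 - (-3)·-1.000 - (2)·1.200 - (-4)·-0.889) / (-12) = 1.330
  x_3 = (12 - (2)·-1.000 - (4)·0.583 - (2)·-0.889) / (10) = 1.345
  x_4 = (-8 - (-3)·-1.000 - (1)·0.583 - (-4)·1.200) / (9) = -0.754

1.330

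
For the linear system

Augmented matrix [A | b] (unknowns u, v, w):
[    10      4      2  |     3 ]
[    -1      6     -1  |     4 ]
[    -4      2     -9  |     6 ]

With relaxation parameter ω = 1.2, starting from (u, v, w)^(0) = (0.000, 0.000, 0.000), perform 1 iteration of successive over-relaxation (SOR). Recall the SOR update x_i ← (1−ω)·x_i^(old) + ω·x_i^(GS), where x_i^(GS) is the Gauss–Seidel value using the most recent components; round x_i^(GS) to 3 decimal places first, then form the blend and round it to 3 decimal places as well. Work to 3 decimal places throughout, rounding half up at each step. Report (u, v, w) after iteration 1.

(0.360, 0.872, -0.760)

Iteration 1:
  u: GS value = (3 - (4)·0.000 - (2)·0.000) / (10) = 0.300;  u ← (1−ω)·0.000 + ω·0.300 = 0.360
  v: GS value = (4 - (-1)·0.360 - (-1)·0.000) / (6) = 0.727;  v ← (1−ω)·0.000 + ω·0.727 = 0.872
  w: GS value = (6 - (-4)·0.360 - (2)·0.872) / (-9) = -0.633;  w ← (1−ω)·0.000 + ω·-0.633 = -0.760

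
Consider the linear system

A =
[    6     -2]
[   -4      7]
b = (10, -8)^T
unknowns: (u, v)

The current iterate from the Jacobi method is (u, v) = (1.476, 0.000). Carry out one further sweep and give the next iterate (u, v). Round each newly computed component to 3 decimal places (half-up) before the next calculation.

One sweep:
  u = (10 - (-2)·0.000) / (6) = 1.667
  v = (-8 - (-4)·1.476) / (7) = -0.299

(1.667, -0.299)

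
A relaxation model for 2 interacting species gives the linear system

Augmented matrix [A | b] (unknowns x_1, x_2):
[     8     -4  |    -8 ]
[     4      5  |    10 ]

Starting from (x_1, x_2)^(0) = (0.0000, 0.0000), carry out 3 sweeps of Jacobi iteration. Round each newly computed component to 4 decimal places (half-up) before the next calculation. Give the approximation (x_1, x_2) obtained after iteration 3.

(0.4000, 2.0000)

Iteration 1:
  x_1 = (-8 - (-4)·0.0000) / (8) = -1.0000
  x_2 = (10 - (4)·0.0000) / (5) = 2.0000
Iteration 2:
  x_1 = (-8 - (-4)·2.0000) / (8) = 0.0000
  x_2 = (10 - (4)·-1.0000) / (5) = 2.8000
Iteration 3:
  x_1 = (-8 - (-4)·2.8000) / (8) = 0.4000
  x_2 = (10 - (4)·0.0000) / (5) = 2.0000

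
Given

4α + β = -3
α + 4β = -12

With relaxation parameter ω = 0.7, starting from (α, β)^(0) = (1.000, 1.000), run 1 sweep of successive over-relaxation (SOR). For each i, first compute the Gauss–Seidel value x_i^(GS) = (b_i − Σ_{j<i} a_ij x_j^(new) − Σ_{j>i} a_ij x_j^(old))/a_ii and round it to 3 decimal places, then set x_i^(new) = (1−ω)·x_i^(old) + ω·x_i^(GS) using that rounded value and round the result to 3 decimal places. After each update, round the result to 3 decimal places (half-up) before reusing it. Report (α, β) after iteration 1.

Iteration 1:
  α: GS value = (-3 - (1)·1.000) / (4) = -1.000;  α ← (1−ω)·1.000 + ω·-1.000 = -0.400
  β: GS value = (-12 - (1)·-0.400) / (4) = -2.900;  β ← (1−ω)·1.000 + ω·-2.900 = -1.730

(-0.400, -1.730)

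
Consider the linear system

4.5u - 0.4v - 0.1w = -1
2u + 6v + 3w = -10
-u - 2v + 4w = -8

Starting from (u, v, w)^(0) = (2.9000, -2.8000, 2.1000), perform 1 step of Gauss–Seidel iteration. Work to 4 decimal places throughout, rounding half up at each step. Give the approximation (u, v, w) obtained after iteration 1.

(-0.4244, -2.5752, -3.3937)

Iteration 1:
  u = (-1 - (-0.4)·-2.8000 - (-0.1)·2.1000) / (4.5) = -0.4244
  v = (-10 - (2)·-0.4244 - (3)·2.1000) / (6) = -2.5752
  w = (-8 - (-1)·-0.4244 - (-2)·-2.5752) / (4) = -3.3937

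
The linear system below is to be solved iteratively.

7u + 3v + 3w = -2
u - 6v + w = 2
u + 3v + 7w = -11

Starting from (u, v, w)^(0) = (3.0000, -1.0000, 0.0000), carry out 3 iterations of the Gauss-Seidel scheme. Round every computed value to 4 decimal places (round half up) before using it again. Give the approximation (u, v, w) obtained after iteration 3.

Iteration 1:
  u = (-2 - (3)·-1.0000 - (3)·0.0000) / (7) = 0.1429
  v = (2 - (1)·0.1429 - (1)·0.0000) / (-6) = -0.3095
  w = (-11 - (1)·0.1429 - (3)·-0.3095) / (7) = -1.4592
Iteration 2:
  u = (-2 - (3)·-0.3095 - (3)·-1.4592) / (7) = 0.4723
  v = (2 - (1)·0.4723 - (1)·-1.4592) / (-6) = -0.4978
  w = (-11 - (1)·0.4723 - (3)·-0.4978) / (7) = -1.4256
Iteration 3:
  u = (-2 - (3)·-0.4978 - (3)·-1.4256) / (7) = 0.5386
  v = (2 - (1)·0.5386 - (1)·-1.4256) / (-6) = -0.4812
  w = (-11 - (1)·0.5386 - (3)·-0.4812) / (7) = -1.4421

(0.5386, -0.4812, -1.4421)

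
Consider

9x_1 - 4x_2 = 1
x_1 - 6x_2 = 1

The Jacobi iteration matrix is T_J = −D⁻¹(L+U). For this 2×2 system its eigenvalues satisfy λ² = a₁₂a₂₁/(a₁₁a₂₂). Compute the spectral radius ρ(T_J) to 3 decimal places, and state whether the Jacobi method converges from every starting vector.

a₁₂a₂₁/(a₁₁a₂₂) = (-4)·(1) / ((9)·(-6)) = 0.074074
ρ = √|0.074074| = √0.074074 = 0.272
ρ < 1, so Jacobi converges

0.272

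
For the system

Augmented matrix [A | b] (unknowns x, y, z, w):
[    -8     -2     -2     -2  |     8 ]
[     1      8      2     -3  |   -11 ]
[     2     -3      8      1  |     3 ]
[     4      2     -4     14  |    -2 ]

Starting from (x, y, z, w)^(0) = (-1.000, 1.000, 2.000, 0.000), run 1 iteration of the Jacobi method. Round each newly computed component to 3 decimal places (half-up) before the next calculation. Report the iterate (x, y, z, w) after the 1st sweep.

Iteration 1:
  x = (8 - (-2)·1.000 - (-2)·2.000 - (-2)·0.000) / (-8) = -1.750
  y = (-11 - (1)·-1.000 - (2)·2.000 - (-3)·0.000) / (8) = -1.750
  z = (3 - (2)·-1.000 - (-3)·1.000 - (1)·0.000) / (8) = 1.000
  w = (-2 - (4)·-1.000 - (2)·1.000 - (-4)·2.000) / (14) = 0.571

(-1.750, -1.750, 1.000, 0.571)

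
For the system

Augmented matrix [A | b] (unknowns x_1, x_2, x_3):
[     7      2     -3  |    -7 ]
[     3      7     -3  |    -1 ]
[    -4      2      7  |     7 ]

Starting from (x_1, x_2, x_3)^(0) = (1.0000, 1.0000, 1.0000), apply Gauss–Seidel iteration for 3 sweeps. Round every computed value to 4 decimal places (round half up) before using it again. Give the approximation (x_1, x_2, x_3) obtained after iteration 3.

Iteration 1:
  x_1 = (-7 - (2)·1.0000 - (-3)·1.0000) / (7) = -0.8571
  x_2 = (-1 - (3)·-0.8571 - (-3)·1.0000) / (7) = 0.6530
  x_3 = (7 - (-4)·-0.8571 - (2)·0.6530) / (7) = 0.3237
Iteration 2:
  x_1 = (-7 - (2)·0.6530 - (-3)·0.3237) / (7) = -1.0478
  x_2 = (-1 - (3)·-1.0478 - (-3)·0.3237) / (7) = 0.4449
  x_3 = (7 - (-4)·-1.0478 - (2)·0.4449) / (7) = 0.2741
Iteration 3:
  x_1 = (-7 - (2)·0.4449 - (-3)·0.2741) / (7) = -1.0096
  x_2 = (-1 - (3)·-1.0096 - (-3)·0.2741) / (7) = 0.4073
  x_3 = (7 - (-4)·-1.0096 - (2)·0.4073) / (7) = 0.3067

(-1.0096, 0.4073, 0.3067)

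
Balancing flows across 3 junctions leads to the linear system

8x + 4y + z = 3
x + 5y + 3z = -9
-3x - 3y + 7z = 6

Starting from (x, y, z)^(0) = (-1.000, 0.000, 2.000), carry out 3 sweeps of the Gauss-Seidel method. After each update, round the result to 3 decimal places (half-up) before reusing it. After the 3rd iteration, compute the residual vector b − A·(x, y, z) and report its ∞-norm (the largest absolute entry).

Iteration 1:
  x = (3 - (4)·0.000 - (1)·2.000) / (8) = 0.125
  y = (-9 - (1)·0.125 - (3)·2.000) / (5) = -3.025
  z = (6 - (-3)·0.125 - (-3)·-3.025) / (7) = -0.386
Iteration 2:
  x = (3 - (4)·-3.025 - (1)·-0.386) / (8) = 1.936
  y = (-9 - (1)·1.936 - (3)·-0.386) / (5) = -1.956
  z = (6 - (-3)·1.936 - (-3)·-1.956) / (7) = 0.849
Iteration 3:
  x = (3 - (4)·-1.956 - (1)·0.849) / (8) = 1.247
  y = (-9 - (1)·1.247 - (3)·0.849) / (5) = -2.559
  z = (6 - (-3)·1.247 - (-3)·-2.559) / (7) = 0.295
Residual b − A·x = (2.965, 1.663, -0.001); ∞-norm = 2.965

2.965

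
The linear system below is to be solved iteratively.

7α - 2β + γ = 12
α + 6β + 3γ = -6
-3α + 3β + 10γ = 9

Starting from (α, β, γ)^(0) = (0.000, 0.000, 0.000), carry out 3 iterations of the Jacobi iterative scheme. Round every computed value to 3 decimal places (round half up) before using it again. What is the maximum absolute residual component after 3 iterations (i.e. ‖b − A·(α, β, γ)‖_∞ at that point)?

0.770

Iteration 1:
  α = (12 - (-2)·0.000 - (1)·0.000) / (7) = 1.714
  β = (-6 - (1)·0.000 - (3)·0.000) / (6) = -1.000
  γ = (9 - (-3)·0.000 - (3)·0.000) / (10) = 0.900
Iteration 2:
  α = (12 - (-2)·-1.000 - (1)·0.900) / (7) = 1.300
  β = (-6 - (1)·1.714 - (3)·0.900) / (6) = -1.736
  γ = (9 - (-3)·1.714 - (3)·-1.000) / (10) = 1.714
Iteration 3:
  α = (12 - (-2)·-1.736 - (1)·1.714) / (7) = 0.973
  β = (-6 - (1)·1.300 - (3)·1.714) / (6) = -2.074
  γ = (9 - (-3)·1.300 - (3)·-1.736) / (10) = 1.811
Residual b − A·x = (-0.770, 0.038, 0.031); ∞-norm = 0.770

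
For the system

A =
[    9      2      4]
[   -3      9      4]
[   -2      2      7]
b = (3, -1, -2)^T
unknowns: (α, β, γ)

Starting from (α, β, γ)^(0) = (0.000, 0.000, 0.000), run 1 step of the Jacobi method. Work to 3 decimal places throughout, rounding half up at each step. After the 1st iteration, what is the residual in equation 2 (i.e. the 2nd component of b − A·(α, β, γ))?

Iteration 1:
  α = (3 - (2)·0.000 - (4)·0.000) / (9) = 0.333
  β = (-1 - (-3)·0.000 - (4)·0.000) / (9) = -0.111
  γ = (-2 - (-2)·0.000 - (2)·0.000) / (7) = -0.286
Residual b − A·x = (1.369, 2.142, 0.890)

2.142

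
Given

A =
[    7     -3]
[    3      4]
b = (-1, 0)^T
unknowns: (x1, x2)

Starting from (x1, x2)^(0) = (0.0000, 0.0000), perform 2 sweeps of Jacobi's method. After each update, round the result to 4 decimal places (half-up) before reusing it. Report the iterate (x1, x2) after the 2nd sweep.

Iteration 1:
  x1 = (-1 - (-3)·0.0000) / (7) = -0.1429
  x2 = (0 - (3)·0.0000) / (4) = 0.0000
Iteration 2:
  x1 = (-1 - (-3)·0.0000) / (7) = -0.1429
  x2 = (0 - (3)·-0.1429) / (4) = 0.1072

(-0.1429, 0.1072)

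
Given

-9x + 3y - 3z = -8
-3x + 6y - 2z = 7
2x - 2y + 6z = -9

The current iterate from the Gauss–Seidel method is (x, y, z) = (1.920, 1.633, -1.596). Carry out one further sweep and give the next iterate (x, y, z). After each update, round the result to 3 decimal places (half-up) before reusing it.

One sweep:
  x = (-8 - (3)·1.633 - (-3)·-1.596) / (-9) = 1.965
  y = (7 - (-3)·1.965 - (-2)·-1.596) / (6) = 1.617
  z = (-9 - (2)·1.965 - (-2)·1.617) / (6) = -1.616

(1.965, 1.617, -1.616)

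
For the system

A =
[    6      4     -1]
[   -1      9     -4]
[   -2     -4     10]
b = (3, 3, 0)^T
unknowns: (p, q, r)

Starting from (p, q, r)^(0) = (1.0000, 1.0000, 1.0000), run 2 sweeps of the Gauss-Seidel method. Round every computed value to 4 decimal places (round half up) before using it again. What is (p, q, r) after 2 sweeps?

Iteration 1:
  p = (3 - (4)·1.0000 - (-1)·1.0000) / (6) = 0.0000
  q = (3 - (-1)·0.0000 - (-4)·1.0000) / (9) = 0.7778
  r = (0 - (-2)·0.0000 - (-4)·0.7778) / (10) = 0.3111
Iteration 2:
  p = (3 - (4)·0.7778 - (-1)·0.3111) / (6) = 0.0333
  q = (3 - (-1)·0.0333 - (-4)·0.3111) / (9) = 0.4753
  r = (0 - (-2)·0.0333 - (-4)·0.4753) / (10) = 0.1968

(0.0333, 0.4753, 0.1968)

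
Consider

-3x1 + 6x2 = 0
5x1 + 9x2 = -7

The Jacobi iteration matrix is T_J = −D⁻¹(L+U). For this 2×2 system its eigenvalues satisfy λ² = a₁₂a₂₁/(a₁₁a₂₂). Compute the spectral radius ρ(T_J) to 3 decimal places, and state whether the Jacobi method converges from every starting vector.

1.054

a₁₂a₂₁/(a₁₁a₂₂) = (6)·(5) / ((-3)·(9)) = -1.111111
ρ = √|-1.111111| = √1.111111 = 1.054
ρ > 1, so Jacobi diverges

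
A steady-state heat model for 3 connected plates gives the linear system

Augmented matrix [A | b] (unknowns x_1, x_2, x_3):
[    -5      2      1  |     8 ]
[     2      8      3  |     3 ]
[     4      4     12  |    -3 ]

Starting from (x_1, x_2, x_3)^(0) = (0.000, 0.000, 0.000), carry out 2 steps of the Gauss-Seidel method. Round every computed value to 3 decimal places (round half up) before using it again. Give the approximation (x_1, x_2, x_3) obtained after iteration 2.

Iteration 1:
  x_1 = (8 - (2)·0.000 - (1)·0.000) / (-5) = -1.600
  x_2 = (3 - (2)·-1.600 - (3)·0.000) / (8) = 0.775
  x_3 = (-3 - (4)·-1.600 - (4)·0.775) / (12) = 0.025
Iteration 2:
  x_1 = (8 - (2)·0.775 - (1)·0.025) / (-5) = -1.285
  x_2 = (3 - (2)·-1.285 - (3)·0.025) / (8) = 0.687
  x_3 = (-3 - (4)·-1.285 - (4)·0.687) / (12) = -0.051

(-1.285, 0.687, -0.051)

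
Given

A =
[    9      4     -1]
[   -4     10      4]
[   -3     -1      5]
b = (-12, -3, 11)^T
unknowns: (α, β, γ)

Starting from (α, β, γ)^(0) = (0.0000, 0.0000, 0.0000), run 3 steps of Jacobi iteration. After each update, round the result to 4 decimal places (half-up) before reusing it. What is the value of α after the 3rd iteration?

-0.4230

Iteration 1:
  α = (-12 - (4)·0.0000 - (-1)·0.0000) / (9) = -1.3333
  β = (-3 - (-4)·0.0000 - (4)·0.0000) / (10) = -0.3000
  γ = (11 - (-3)·0.0000 - (-1)·0.0000) / (5) = 2.2000
Iteration 2:
  α = (-12 - (4)·-0.3000 - (-1)·2.2000) / (9) = -0.9556
  β = (-3 - (-4)·-1.3333 - (4)·2.2000) / (10) = -1.7133
  γ = (11 - (-3)·-1.3333 - (-1)·-0.3000) / (5) = 1.3400
Iteration 3:
  α = (-12 - (4)·-1.7133 - (-1)·1.3400) / (9) = -0.4230
  β = (-3 - (-4)·-0.9556 - (4)·1.3400) / (10) = -1.2182
  γ = (11 - (-3)·-0.9556 - (-1)·-1.7133) / (5) = 1.2840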